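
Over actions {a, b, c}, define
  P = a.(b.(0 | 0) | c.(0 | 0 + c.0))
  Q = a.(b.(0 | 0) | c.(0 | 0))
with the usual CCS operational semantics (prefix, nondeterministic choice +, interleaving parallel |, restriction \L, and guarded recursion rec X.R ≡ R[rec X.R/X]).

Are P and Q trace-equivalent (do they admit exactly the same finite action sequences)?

P's transition system — 7 states:
  u0 = a.(b.(0 | 0) | c.(0 | 0 + c.0)) ⊢ —a→ u1
  u1 = b.(0 | 0) | c.(0 | 0 + c.0) ⊢ —b→ u2, —c→ u3
  u2 = 0 | 0 | c.(0 | 0 + c.0) ⊢ —c→ u4
  u3 = b.(0 | 0) | (0 | 0 + c.0) ⊢ —b→ u4, —c→ u5
  u4 = 0 | 0 | (0 | 0 + c.0) ⊢ —c→ u6
  u5 = b.(0 | 0) | 0 ⊢ —b→ u6
  u6 = 0 | 0 | 0 ⊢ stopped
Q's transition system — 5 states:
  v0 = a.(b.(0 | 0) | c.(0 | 0)) ⊢ —a→ v1
  v1 = b.(0 | 0) | c.(0 | 0) ⊢ —b→ v2, —c→ v3
  v2 = 0 | 0 | c.(0 | 0) ⊢ —c→ v4
  v3 = b.(0 | 0) | (0 | 0) ⊢ —b→ v4
  v4 = 0 | 0 | (0 | 0) ⊢ stopped
Executing acc from P (initial set {u0}):
  step 1 (a): {u1}
  step 2 (c): {u3}
  step 3 (c): {u5}
  P completes σ.
Executing acc from Q (initial set {v0}):
  step 1 (a): {v1}
  step 2 (c): {v3}
  step 3 (c): ∅ (Q stuck)

trace-distinct — witness ⟨acc⟩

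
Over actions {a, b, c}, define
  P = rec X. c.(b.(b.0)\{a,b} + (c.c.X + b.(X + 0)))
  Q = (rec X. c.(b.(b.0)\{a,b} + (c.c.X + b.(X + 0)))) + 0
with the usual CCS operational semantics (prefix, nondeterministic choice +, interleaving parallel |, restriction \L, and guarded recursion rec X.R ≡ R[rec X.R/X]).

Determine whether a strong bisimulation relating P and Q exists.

bisimilar

Reachable graph of P (5 states):
  p0 = rec X. c.(b.(b.0)\{a,b} + (c.c.X + b.(X + 0))) | -c-> p1
  p1 = b.(b.0)\{a,b} + (c.c.(rec X. c.(b.(b.0)\{a,b} + (c.c.X + b.(X + 0)))) + b.((rec X. c.(b.(b.0)\{a,b} + (c.c.X + b.(X + 0)))) + 0)) | -b-> p2, -b-> p3, -c-> p4
  p2 = (b.0)\{a,b} | (no moves)
  p3 = (rec X. c.(b.(b.0)\{a,b} + (c.c.X + b.(X + 0)))) + 0 | -c-> p1
  p4 = c.(rec X. c.(b.(b.0)\{a,b} + (c.c.X + b.(X + 0)))) | -c-> p0
Reachable graph of Q (5 states):
  q0 = (rec X. c.(b.(b.0)\{a,b} + (c.c.X + b.(X + 0)))) + 0 | -c-> q1
  q1 = b.(b.0)\{a,b} + (c.c.(rec X. c.(b.(b.0)\{a,b} + (c.c.X + b.(X + 0)))) + b.((rec X. c.(b.(b.0)\{a,b} + (c.c.X + b.(X + 0)))) + 0)) | -b-> q0, -b-> q2, -c-> q3
  q2 = (b.0)\{a,b} | (no moves)
  q3 = c.(rec X. c.(b.(b.0)\{a,b} + (c.c.X + b.(X + 0)))) | -c-> q4
  q4 = rec X. c.(b.(b.0)\{a,b} + (c.c.X + b.(X + 0))) | -c-> q1
Bisimilarity quotient blocks:
  B0 = {p0, p3, q0, q4}
  B1 = {p1, q1}
  B2 = {p4, q3}
  B3 = {p2, q2}
p0 ∈ B0, q0 ∈ B0 → same block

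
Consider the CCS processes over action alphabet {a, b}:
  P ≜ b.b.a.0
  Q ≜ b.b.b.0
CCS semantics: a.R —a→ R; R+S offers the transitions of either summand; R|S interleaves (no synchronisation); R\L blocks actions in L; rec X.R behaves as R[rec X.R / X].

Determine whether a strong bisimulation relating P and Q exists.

P ≁ Q

LTS(P): 4 reachable states
  s0 = b.b.a.0 has moves —b→ s1
  s1 = b.a.0 has moves —b→ s2
  s2 = a.0 has moves —a→ s3
  s3 = 0 has moves deadlocked
LTS(Q): 4 reachable states
  t0 = b.b.b.0 has moves —b→ t1
  t1 = b.b.0 has moves —b→ t2
  t2 = b.0 has moves —b→ t3
  t3 = 0 has moves deadlocked
Coarsest stable partition (strong bisimilarity classes):
  B0 = {s0}
  B1 = {s1}
  B2 = {s2}
  B3 = {s3, t3}
  B4 = {t0}
  B5 = {t1}
  B6 = {t2}
s0 ∈ B0, t0 ∈ B4 → different blocks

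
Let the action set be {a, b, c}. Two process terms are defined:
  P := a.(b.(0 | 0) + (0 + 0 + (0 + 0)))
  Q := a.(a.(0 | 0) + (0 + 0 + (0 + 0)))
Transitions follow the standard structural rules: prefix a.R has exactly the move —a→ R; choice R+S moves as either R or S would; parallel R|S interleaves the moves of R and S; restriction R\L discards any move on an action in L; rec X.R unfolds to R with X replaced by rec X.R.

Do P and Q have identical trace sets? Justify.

traces(P) ≠ traces(Q) — witness ⟨ab⟩

Reachable graph of P (3 states):
  u0 = a.(b.(0 | 0) + (0 + 0 + (0 + 0))) :: —a→ u1
  u1 = b.(0 | 0) + (0 + 0 + (0 + 0)) :: —b→ u2
  u2 = 0 | 0 :: ∅
Reachable graph of Q (3 states):
  v0 = a.(a.(0 | 0) + (0 + 0 + (0 + 0))) :: —a→ v1
  v1 = a.(0 | 0) + (0 + 0 + (0 + 0)) :: —a→ v2
  v2 = 0 | 0 :: ∅
Run σ = ⟨ab⟩ on P: start {u0}
  step 1 (a): {u1}
  step 2 (b): {u2}
  — P admits the full trace.
Run σ = ⟨ab⟩ on Q: start {v0}
  step 1 (a): {v1}
  step 2 (b): ∅ (Q stuck)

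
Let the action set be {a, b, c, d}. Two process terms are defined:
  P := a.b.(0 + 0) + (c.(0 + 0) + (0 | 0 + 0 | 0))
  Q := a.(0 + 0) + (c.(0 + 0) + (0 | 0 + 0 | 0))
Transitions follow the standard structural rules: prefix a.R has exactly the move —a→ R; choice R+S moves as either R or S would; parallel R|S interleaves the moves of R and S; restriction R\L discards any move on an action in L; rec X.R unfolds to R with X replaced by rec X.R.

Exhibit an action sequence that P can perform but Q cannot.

ab

LTS(P): 3 reachable states
  u0 = a.b.(0 + 0) + (c.(0 + 0) + (0 | 0 + 0 | 0)) ⊢ -a-> u1, -c-> u2
  u1 = b.(0 + 0) ⊢ -b-> u2
  u2 = 0 + 0 ⊢ ·
LTS(Q): 2 reachable states
  v0 = a.(0 + 0) + (c.(0 + 0) + (0 | 0 + 0 | 0)) ⊢ -a-> v1, -c-> v1
  v1 = 0 + 0 ⊢ ·
Run σ = ⟨ab⟩ on P: start {u0}
  step 1 (a): {u1}
  step 2 (b): {u2}
  ✓ P
Run σ = ⟨ab⟩ on Q: start {v0}
  step 1 (a): {v1}
  step 2 (b): ∅ (Q stuck)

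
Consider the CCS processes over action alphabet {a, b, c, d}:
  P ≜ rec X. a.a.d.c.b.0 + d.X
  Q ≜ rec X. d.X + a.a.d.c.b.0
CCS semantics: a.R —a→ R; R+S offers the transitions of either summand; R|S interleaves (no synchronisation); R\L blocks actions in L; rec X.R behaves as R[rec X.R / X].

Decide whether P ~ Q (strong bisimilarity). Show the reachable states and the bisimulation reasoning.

LTS(P): 6 reachable states
  m0 = rec X. a.a.d.c.b.0 + d.X | ··a··> m1, ··d··> m0
  m1 = a.d.c.b.0 | ··a··> m2
  m2 = d.c.b.0 | ··d··> m3
  m3 = c.b.0 | ··c··> m4
  m4 = b.0 | ··b··> m5
  m5 = 0 | deadlocked
LTS(Q): 6 reachable states
  n0 = rec X. d.X + a.a.d.c.b.0 | ··a··> n1, ··d··> n0
  n1 = a.d.c.b.0 | ··a··> n2
  n2 = d.c.b.0 | ··d··> n3
  n3 = c.b.0 | ··c··> n4
  n4 = b.0 | ··b··> n5
  n5 = 0 | deadlocked
Partition-refinement fixed point:
  B0 = {m0, n0}
  B1 = {m1, n1}
  B2 = {m2, n2}
  B3 = {m3, n3}
  B4 = {m4, n4}
  B5 = {m5, n5}
m0 ∈ B0, n0 ∈ B0 → same block

YES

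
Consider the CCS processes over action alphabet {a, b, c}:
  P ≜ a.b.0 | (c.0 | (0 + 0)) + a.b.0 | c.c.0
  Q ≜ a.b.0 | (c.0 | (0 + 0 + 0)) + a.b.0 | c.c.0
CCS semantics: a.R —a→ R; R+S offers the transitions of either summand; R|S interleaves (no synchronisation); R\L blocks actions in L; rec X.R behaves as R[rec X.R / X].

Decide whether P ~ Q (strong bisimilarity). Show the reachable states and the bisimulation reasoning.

bisimilar

LTS(P): 14 reachable states
  s0 = a.b.0 | (c.0 | (0 + 0)) + a.b.0 | c.c.0 ⊢ —a→ s1, —a→ s2, —c→ s3, —c→ s4
  s1 = b.0 | (c.0 | (0 + 0)) ⊢ —b→ s5, —c→ s6
  s2 = b.0 | c.c.0 ⊢ —b→ s7, —c→ s8
  s3 = a.b.0 | (0 | (0 + 0)) ⊢ —a→ s6
  s4 = a.b.0 | c.0 ⊢ —a→ s8, —c→ s9
  s5 = 0 | (c.0 | (0 + 0)) ⊢ —c→ s10
  s6 = b.0 | (0 | (0 + 0)) ⊢ —b→ s10
  s7 = 0 | c.c.0 ⊢ —c→ s11
  s8 = b.0 | c.0 ⊢ —b→ s11, —c→ s12
  s9 = a.b.0 | 0 ⊢ —a→ s12
  s10 = 0 | (0 | (0 + 0)) ⊢ ·
  s11 = 0 | c.0 ⊢ —c→ s13
  s12 = b.0 | 0 ⊢ —b→ s13
  s13 = 0 | 0 ⊢ ·
LTS(Q): 14 reachable states
  t0 = a.b.0 | (c.0 | (0 + 0 + 0)) + a.b.0 | c.c.0 ⊢ —a→ t1, —a→ t2, —c→ t3, —c→ t4
  t1 = b.0 | (c.0 | (0 + 0 + 0)) ⊢ —b→ t5, —c→ t6
  t2 = b.0 | c.c.0 ⊢ —b→ t7, —c→ t8
  t3 = a.b.0 | (0 | (0 + 0 + 0)) ⊢ —a→ t6
  t4 = a.b.0 | c.0 ⊢ —a→ t8, —c→ t9
  t5 = 0 | (c.0 | (0 + 0 + 0)) ⊢ —c→ t10
  t6 = b.0 | (0 | (0 + 0 + 0)) ⊢ —b→ t10
  t7 = 0 | c.c.0 ⊢ —c→ t11
  t8 = b.0 | c.0 ⊢ —b→ t11, —c→ t12
  t9 = a.b.0 | 0 ⊢ —a→ t12
  t10 = 0 | (0 | (0 + 0 + 0)) ⊢ ·
  t11 = 0 | c.0 ⊢ —c→ t13
  t12 = b.0 | 0 ⊢ —b→ t13
  t13 = 0 | 0 ⊢ ·
Partition-refinement fixed point:
  B0 = {s0, t0}
  B1 = {s1, s8, t1, t8}
  B2 = {s11, s5, t11, t5}
  B3 = {s10, s13, t10, t13}
  B4 = {s12, s6, t12, t6}
  B5 = {s2, t2}
  B6 = {s7, t7}
  B7 = {s3, s9, t3, t9}
  B8 = {s4, t4}
s0 ∈ B0, t0 ∈ B0 → same block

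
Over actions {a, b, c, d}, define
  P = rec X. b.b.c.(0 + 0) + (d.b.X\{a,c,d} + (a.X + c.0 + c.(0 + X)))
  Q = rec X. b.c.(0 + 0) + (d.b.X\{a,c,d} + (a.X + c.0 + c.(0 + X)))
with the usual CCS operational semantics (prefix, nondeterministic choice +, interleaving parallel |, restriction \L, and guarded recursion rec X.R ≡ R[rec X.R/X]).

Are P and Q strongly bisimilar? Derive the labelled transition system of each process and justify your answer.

NO

Reachable graph of P (10 states):
  u0 = rec X. b.b.c.(0 + 0) + (d.b.X\{a,c,d} + (a.X + c.0 + c.(0 + X))) :: -a-> u0, -b-> u1, -c-> u2, -c-> u3, -d-> u4
  u1 = b.c.(0 + 0) :: -b-> u5
  u2 = 0 :: ·
  u3 = 0 + (rec X. b.b.c.(0 + 0) + (d.b.X\{a,c,d} + (a.X + c.0 + c.(0 + X)))) :: -a-> u0, -b-> u1, -c-> u2, -c-> u3, -d-> u4
  u4 = b.(rec X. b.b.c.(0 + 0) + (d.b.X\{a,c,d} + (a.X + c.0 + c.(0 + X))))\{a,c,d} :: -b-> u6
  u5 = c.(0 + 0) :: -c-> u7
  u6 = (rec X. b.b.c.(0 + 0) + (d.b.X\{a,c,d} + (a.X + c.0 + c.(0 + X))))\{a,c,d} :: -b-> u8
  u7 = 0 + 0 :: ·
  u8 = (b.c.(0 + 0))\{a,c,d} :: -b-> u9
  u9 = (c.(0 + 0))\{a,c,d} :: ·
Reachable graph of Q (8 states):
  v0 = rec X. b.c.(0 + 0) + (d.b.X\{a,c,d} + (a.X + c.0 + c.(0 + X))) :: -a-> v0, -b-> v1, -c-> v2, -c-> v3, -d-> v4
  v1 = c.(0 + 0) :: -c-> v5
  v2 = 0 :: ·
  v3 = 0 + (rec X. b.c.(0 + 0) + (d.b.X\{a,c,d} + (a.X + c.0 + c.(0 + X)))) :: -a-> v0, -b-> v1, -c-> v2, -c-> v3, -d-> v4
  v4 = b.(rec X. b.c.(0 + 0) + (d.b.X\{a,c,d} + (a.X + c.0 + c.(0 + X))))\{a,c,d} :: -b-> v6
  v5 = 0 + 0 :: ·
  v6 = (rec X. b.c.(0 + 0) + (d.b.X\{a,c,d} + (a.X + c.0 + c.(0 + X))))\{a,c,d} :: -b-> v7
  v7 = (c.(0 + 0))\{a,c,d} :: ·
Coarsest stable partition (strong bisimilarity classes):
  B0 = {u0, u3}
  B1 = {u4}
  B2 = {u6, v4}
  B3 = {u8, v6}
  B4 = {u2, u7, u9, v2, v5, v7}
  B5 = {u1}
  B6 = {u5, v1}
  B7 = {v0, v3}
u0 ∈ B0, v0 ∈ B7 → different blocks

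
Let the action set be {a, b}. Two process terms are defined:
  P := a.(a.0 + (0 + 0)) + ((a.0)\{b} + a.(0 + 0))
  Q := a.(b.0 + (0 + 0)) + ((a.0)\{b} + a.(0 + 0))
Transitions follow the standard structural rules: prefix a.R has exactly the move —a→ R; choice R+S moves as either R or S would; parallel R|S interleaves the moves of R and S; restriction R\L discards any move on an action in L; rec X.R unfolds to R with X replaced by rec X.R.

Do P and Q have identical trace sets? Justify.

Reachable graph of P (5 states):
  u0 = a.(a.0 + (0 + 0)) + ((a.0)\{b} + a.(0 + 0)) has moves =a=> u1, =a=> u2, =a=> u3
  u1 = 0 + 0 has moves (no moves)
  u2 = 0\{b} has moves (no moves)
  u3 = a.0 + (0 + 0) has moves =a=> u4
  u4 = 0 has moves (no moves)
Reachable graph of Q (5 states):
  v0 = a.(b.0 + (0 + 0)) + ((a.0)\{b} + a.(0 + 0)) has moves =a=> v1, =a=> v2, =a=> v3
  v1 = 0 + 0 has moves (no moves)
  v2 = 0\{b} has moves (no moves)
  v3 = b.0 + (0 + 0) has moves =b=> v4
  v4 = 0 has moves (no moves)
Run σ = ⟨aa⟩ on P: start {u0}
  step 1 (a): {u1, u2, u3}
  step 2 (a): {u4}
  P completes σ.
Run σ = ⟨aa⟩ on Q: start {v0}
  step 1 (a): {v1, v2, v3}
  step 2 (a): no successor for Q

traces(P) ≠ traces(Q) — witness ⟨aa⟩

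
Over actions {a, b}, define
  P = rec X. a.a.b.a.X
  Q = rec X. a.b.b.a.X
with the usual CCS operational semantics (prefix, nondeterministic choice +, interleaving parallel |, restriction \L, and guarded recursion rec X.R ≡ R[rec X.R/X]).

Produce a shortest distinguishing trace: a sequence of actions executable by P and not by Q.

P's transition system — 4 states:
  u0 = rec X. a.a.b.a.X ⊢ ··a··> u1
  u1 = a.b.a.(rec X. a.a.b.a.X) ⊢ ··a··> u2
  u2 = b.a.(rec X. a.a.b.a.X) ⊢ ··b··> u3
  u3 = a.(rec X. a.a.b.a.X) ⊢ ··a··> u0
Q's transition system — 4 states:
  v0 = rec X. a.b.b.a.X ⊢ ··a··> v1
  v1 = b.b.a.(rec X. a.b.b.a.X) ⊢ ··b··> v2
  v2 = b.a.(rec X. a.b.b.a.X) ⊢ ··b··> v3
  v3 = a.(rec X. a.b.b.a.X) ⊢ ··a··> v0
Trace ⟨aa⟩ through P, begin at {u0}:
  step 1 (a): {u1}
  step 2 (a): {u2}
  — P admits the full trace.
Trace ⟨aa⟩ through Q, begin at {v0}:
  step 1 (a): {v1}
  step 2 (a): no successor for Q

aa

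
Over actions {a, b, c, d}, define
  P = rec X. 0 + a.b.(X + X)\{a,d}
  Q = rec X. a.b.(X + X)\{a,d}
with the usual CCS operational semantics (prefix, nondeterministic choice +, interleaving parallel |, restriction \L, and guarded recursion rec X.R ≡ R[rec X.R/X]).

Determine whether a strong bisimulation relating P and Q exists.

bisimilar

Reachable graph of P (3 states):
  s0 = rec X. 0 + a.b.(X + X)\{a,d} ⊢ =a=> s1
  s1 = b.((rec X. 0 + a.b.(X + X)\{a,d}) + (rec X. 0 + a.b.(X + X)\{a,d}))\{a,d} ⊢ =b=> s2
  s2 = ((rec X. 0 + a.b.(X + X)\{a,d}) + (rec X. 0 + a.b.(X + X)\{a,d}))\{a,d} ⊢ (no moves)
Reachable graph of Q (3 states):
  t0 = rec X. a.b.(X + X)\{a,d} ⊢ =a=> t1
  t1 = b.((rec X. a.b.(X + X)\{a,d}) + (rec X. a.b.(X + X)\{a,d}))\{a,d} ⊢ =b=> t2
  t2 = ((rec X. a.b.(X + X)\{a,d}) + (rec X. a.b.(X + X)\{a,d}))\{a,d} ⊢ (no moves)
Coarsest stable partition (strong bisimilarity classes):
  B0 = {s0, t0}
  B1 = {s1, t1}
  B2 = {s2, t2}
s0 ∈ B0, t0 ∈ B0 → same block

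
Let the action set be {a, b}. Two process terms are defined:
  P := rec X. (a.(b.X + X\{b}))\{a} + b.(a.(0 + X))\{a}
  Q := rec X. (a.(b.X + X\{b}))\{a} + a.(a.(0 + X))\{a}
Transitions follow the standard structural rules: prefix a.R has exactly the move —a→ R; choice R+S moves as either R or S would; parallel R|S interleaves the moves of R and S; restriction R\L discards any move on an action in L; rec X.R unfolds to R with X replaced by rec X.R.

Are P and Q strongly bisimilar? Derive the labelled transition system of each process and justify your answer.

Reachable graph of P (2 states):
  p0 = rec X. (a.(b.X + X\{b}))\{a} + b.(a.(0 + X))\{a} → —b→ p1
  p1 = (a.(0 + (rec X. (a.(b.X + X\{b}))\{a} + b.(a.(0 + X))\{a})))\{a} → ∅
Reachable graph of Q (2 states):
  q0 = rec X. (a.(b.X + X\{b}))\{a} + a.(a.(0 + X))\{a} → —a→ q1
  q1 = (a.(0 + (rec X. (a.(b.X + X\{b}))\{a} + a.(a.(0 + X))\{a})))\{a} → ∅
Coarsest stable partition (strong bisimilarity classes):
  B0 = {p0}
  B1 = {p1, q1}
  B2 = {q0}
p0 ∈ B0, q0 ∈ B2 → different blocks

P ≁ Q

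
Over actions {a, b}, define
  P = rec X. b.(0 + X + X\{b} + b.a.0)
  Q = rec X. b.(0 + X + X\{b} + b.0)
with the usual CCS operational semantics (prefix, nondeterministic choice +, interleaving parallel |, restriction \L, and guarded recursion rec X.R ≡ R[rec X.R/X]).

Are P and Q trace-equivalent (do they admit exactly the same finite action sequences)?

P's transition system — 4 states:
  m0 = rec X. b.(0 + X + X\{b} + b.a.0) has moves ··b··> m1
  m1 = 0 + (rec X. b.(0 + X + X\{b} + b.a.0)) + (rec X. b.(0 + X + X\{b} + b.a.0))\{b} + b.a.0 has moves ··b··> m1, ··b··> m2
  m2 = a.0 has moves ··a··> m3
  m3 = 0 has moves ∅
Q's transition system — 3 states:
  n0 = rec X. b.(0 + X + X\{b} + b.0) has moves ··b··> n1
  n1 = 0 + (rec X. b.(0 + X + X\{b} + b.0)) + (rec X. b.(0 + X + X\{b} + b.0))\{b} + b.0 has moves ··b··> n1, ··b··> n2
  n2 = 0 has moves ∅
Trace ⟨bba⟩ through P, begin at {m0}:
  after b @ step 1: {m1}
  after b @ step 2: {m1, m2}
  after a @ step 3: {m3}
  ✓ P
Trace ⟨bba⟩ through Q, begin at {n0}:
  after b @ step 1: {n1}
  after b @ step 2: {n1, n2}
  after a @ step 3: no successor for Q

traces(P) ≠ traces(Q) — witness ⟨bba⟩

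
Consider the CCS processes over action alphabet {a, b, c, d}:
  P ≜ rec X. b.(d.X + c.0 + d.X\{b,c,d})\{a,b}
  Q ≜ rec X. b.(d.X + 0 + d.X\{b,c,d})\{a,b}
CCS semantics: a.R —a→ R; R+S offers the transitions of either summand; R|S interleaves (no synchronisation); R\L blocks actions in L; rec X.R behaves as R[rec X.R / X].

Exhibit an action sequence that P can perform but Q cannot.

P's transition system — 5 states:
  p0 = rec X. b.(d.X + c.0 + d.X\{b,c,d})\{a,b} → --b--▸ p1
  p1 = (d.(rec X. b.(d.X + c.0 + d.X\{b,c,d})\{a,b}) + c.0 + d.(rec X. b.(d.X + c.0 + d.X\{b,c,d})\{a,b})\{b,c,d})\{a,b} → --c--▸ p2, --d--▸ p3, --d--▸ p4
  p2 = 0\{a,b} → stopped
  p3 = (rec X. b.(d.X + c.0 + d.X\{b,c,d})\{a,b})\{a,b} → stopped
  p4 = (rec X. b.(d.X + c.0 + d.X\{b,c,d})\{a,b})\{b,c,d}\{a,b} → stopped
Q's transition system — 4 states:
  q0 = rec X. b.(d.X + 0 + d.X\{b,c,d})\{a,b} → --b--▸ q1
  q1 = (d.(rec X. b.(d.X + 0 + d.X\{b,c,d})\{a,b}) + 0 + d.(rec X. b.(d.X + 0 + d.X\{b,c,d})\{a,b})\{b,c,d})\{a,b} → --d--▸ q2, --d--▸ q3
  q2 = (rec X. b.(d.X + 0 + d.X\{b,c,d})\{a,b})\{a,b} → stopped
  q3 = (rec X. b.(d.X + 0 + d.X\{b,c,d})\{a,b})\{b,c,d}\{a,b} → stopped
Run σ = ⟨bc⟩ on P: start {p0}
  after b @ step 1: {p1}
  after c @ step 2: {p2}
  ✓ P
Run σ = ⟨bc⟩ on Q: start {q0}
  after b @ step 1: {q1}
  after c @ step 2: ∅ (Q stuck)

bc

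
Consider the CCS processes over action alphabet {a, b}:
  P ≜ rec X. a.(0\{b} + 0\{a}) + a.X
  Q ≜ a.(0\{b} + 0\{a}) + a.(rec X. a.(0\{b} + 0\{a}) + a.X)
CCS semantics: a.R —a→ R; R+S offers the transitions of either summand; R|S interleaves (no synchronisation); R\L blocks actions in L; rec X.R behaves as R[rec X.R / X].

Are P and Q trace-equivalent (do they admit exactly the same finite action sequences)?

Reachable graph of P (2 states):
  m0 = rec X. a.(0\{b} + 0\{a}) + a.X :: =a=> m0, =a=> m1
  m1 = 0\{b} + 0\{a} :: ∅
Reachable graph of Q (3 states):
  n0 = a.(0\{b} + 0\{a}) + a.(rec X. a.(0\{b} + 0\{a}) + a.X) :: =a=> n1, =a=> n2
  n1 = 0\{b} + 0\{a} :: ∅
  n2 = rec X. a.(0\{b} + 0\{a}) + a.X :: =a=> n1, =a=> n2
Coarsest stable partition (strong bisimilarity classes):
  B0 = {m0, n0, n2}
  B1 = {m1, n1}
m0 ∈ B0, n0 ∈ B0 → same block
Bisimilar ⇒ trace-equivalent.

trace-equivalent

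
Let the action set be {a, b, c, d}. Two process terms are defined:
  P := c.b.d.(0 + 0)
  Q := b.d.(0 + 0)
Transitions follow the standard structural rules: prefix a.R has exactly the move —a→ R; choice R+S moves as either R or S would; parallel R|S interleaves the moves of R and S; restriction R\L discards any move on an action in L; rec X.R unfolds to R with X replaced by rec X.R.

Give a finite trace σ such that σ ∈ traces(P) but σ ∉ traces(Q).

c

P's transition system — 4 states:
  m0 = c.b.d.(0 + 0) ⊢ --c--▸ m1
  m1 = b.d.(0 + 0) ⊢ --b--▸ m2
  m2 = d.(0 + 0) ⊢ --d--▸ m3
  m3 = 0 + 0 ⊢ stopped
Q's transition system — 3 states:
  n0 = b.d.(0 + 0) ⊢ --b--▸ n1
  n1 = d.(0 + 0) ⊢ --d--▸ n2
  n2 = 0 + 0 ⊢ stopped
Executing c from P (initial set {m0}):
  step 1 (c): {m1}
  P completes σ.
Executing c from Q (initial set {n0}):
  step 1 (c): ∅  — Q cannot continue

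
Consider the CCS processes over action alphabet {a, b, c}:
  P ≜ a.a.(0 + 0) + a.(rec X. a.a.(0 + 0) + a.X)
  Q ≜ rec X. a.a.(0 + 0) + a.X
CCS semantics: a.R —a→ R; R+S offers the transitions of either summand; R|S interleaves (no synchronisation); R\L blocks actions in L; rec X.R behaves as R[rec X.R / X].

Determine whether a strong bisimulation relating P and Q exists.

P ~ Q

P's transition system — 4 states:
  p0 = a.a.(0 + 0) + a.(rec X. a.a.(0 + 0) + a.X) :: —a→ p1, —a→ p2
  p1 = a.(0 + 0) :: —a→ p3
  p2 = rec X. a.a.(0 + 0) + a.X :: —a→ p1, —a→ p2
  p3 = 0 + 0 :: deadlocked
Q's transition system — 3 states:
  q0 = rec X. a.a.(0 + 0) + a.X :: —a→ q0, —a→ q1
  q1 = a.(0 + 0) :: —a→ q2
  q2 = 0 + 0 :: deadlocked
Bisimilarity quotient blocks:
  B0 = {p0, p2, q0}
  B1 = {p1, q1}
  B2 = {p3, q2}
p0 ∈ B0, q0 ∈ B0 → same block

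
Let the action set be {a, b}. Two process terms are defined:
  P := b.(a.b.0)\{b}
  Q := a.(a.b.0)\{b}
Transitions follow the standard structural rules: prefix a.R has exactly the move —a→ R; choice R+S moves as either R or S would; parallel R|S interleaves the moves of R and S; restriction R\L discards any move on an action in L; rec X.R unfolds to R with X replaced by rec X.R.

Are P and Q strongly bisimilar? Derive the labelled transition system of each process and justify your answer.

not bisimilar

LTS(P): 3 reachable states
  p0 = b.(a.b.0)\{b} :: --b--▸ p1
  p1 = (a.b.0)\{b} :: --a--▸ p2
  p2 = (b.0)\{b} :: ∅
LTS(Q): 3 reachable states
  q0 = a.(a.b.0)\{b} :: --a--▸ q1
  q1 = (a.b.0)\{b} :: --a--▸ q2
  q2 = (b.0)\{b} :: ∅
Partition-refinement fixed point:
  B0 = {p0}
  B1 = {p1, q1}
  B2 = {p2, q2}
  B3 = {q0}
p0 ∈ B0, q0 ∈ B3 → different blocks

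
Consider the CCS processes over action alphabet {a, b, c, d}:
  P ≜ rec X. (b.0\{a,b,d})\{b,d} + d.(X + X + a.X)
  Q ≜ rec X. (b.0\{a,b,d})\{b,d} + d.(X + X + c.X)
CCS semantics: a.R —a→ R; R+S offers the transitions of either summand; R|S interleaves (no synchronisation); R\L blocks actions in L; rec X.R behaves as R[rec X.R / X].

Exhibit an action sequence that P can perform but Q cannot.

da

LTS(P): 2 reachable states
  u0 = rec X. (b.0\{a,b,d})\{b,d} + d.(X + X + a.X) | =d=> u1
  u1 = (rec X. (b.0\{a,b,d})\{b,d} + d.(X + X + a.X)) + (rec X. (b.0\{a,b,d})\{b,d} + d.(X + X + a.X)) + a.(rec X. (b.0\{a,b,d})\{b,d} + d.(X + X + a.X)) | =a=> u0, =d=> u1
LTS(Q): 2 reachable states
  v0 = rec X. (b.0\{a,b,d})\{b,d} + d.(X + X + c.X) | =d=> v1
  v1 = (rec X. (b.0\{a,b,d})\{b,d} + d.(X + X + c.X)) + (rec X. (b.0\{a,b,d})\{b,d} + d.(X + X + c.X)) + c.(rec X. (b.0\{a,b,d})\{b,d} + d.(X + X + c.X)) | =c=> v0, =d=> v1
Run σ = ⟨da⟩ on P: start {u0}
  after d @ step 1: {u1}
  after a @ step 2: {u0}
  P completes σ.
Run σ = ⟨da⟩ on Q: start {v0}
  after d @ step 1: {v1}
  after a @ step 2: no successor for Q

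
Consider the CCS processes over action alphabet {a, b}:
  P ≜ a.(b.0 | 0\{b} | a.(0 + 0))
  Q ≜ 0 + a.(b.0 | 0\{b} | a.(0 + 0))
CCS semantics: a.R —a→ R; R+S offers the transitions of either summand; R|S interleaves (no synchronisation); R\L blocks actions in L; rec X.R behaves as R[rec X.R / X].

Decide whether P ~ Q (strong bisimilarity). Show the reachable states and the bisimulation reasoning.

bisimilar

LTS(P): 5 reachable states
  s0 = a.(b.0 | 0\{b} | a.(0 + 0)) has moves --a--▸ s1
  s1 = b.0 | 0\{b} | a.(0 + 0) has moves --a--▸ s2, --b--▸ s3
  s2 = b.0 | 0\{b} | (0 + 0) has moves --b--▸ s4
  s3 = 0 | 0\{b} | a.(0 + 0) has moves --a--▸ s4
  s4 = 0 | 0\{b} | (0 + 0) has moves stopped
LTS(Q): 5 reachable states
  t0 = 0 + a.(b.0 | 0\{b} | a.(0 + 0)) has moves --a--▸ t1
  t1 = b.0 | 0\{b} | a.(0 + 0) has moves --a--▸ t2, --b--▸ t3
  t2 = b.0 | 0\{b} | (0 + 0) has moves --b--▸ t4
  t3 = 0 | 0\{b} | a.(0 + 0) has moves --a--▸ t4
  t4 = 0 | 0\{b} | (0 + 0) has moves stopped
Bisimilarity quotient blocks:
  B0 = {s0, t0}
  B1 = {s1, t1}
  B2 = {s3, t3}
  B3 = {s4, t4}
  B4 = {s2, t2}
s0 ∈ B0, t0 ∈ B0 → same block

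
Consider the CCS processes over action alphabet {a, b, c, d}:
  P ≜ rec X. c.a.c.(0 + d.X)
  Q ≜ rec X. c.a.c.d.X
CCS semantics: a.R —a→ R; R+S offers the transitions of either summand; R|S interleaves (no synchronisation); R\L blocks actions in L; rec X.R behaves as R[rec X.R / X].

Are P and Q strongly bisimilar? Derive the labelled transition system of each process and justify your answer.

Reachable graph of P (4 states):
  m0 = rec X. c.a.c.(0 + d.X) ⊢ -c-> m1
  m1 = a.c.(0 + d.(rec X. c.a.c.(0 + d.X))) ⊢ -a-> m2
  m2 = c.(0 + d.(rec X. c.a.c.(0 + d.X))) ⊢ -c-> m3
  m3 = 0 + d.(rec X. c.a.c.(0 + d.X)) ⊢ -d-> m0
Reachable graph of Q (4 states):
  n0 = rec X. c.a.c.d.X ⊢ -c-> n1
  n1 = a.c.d.(rec X. c.a.c.d.X) ⊢ -a-> n2
  n2 = c.d.(rec X. c.a.c.d.X) ⊢ -c-> n3
  n3 = d.(rec X. c.a.c.d.X) ⊢ -d-> n0
Coarsest stable partition (strong bisimilarity classes):
  B0 = {m0, n0}
  B1 = {m1, n1}
  B2 = {m2, n2}
  B3 = {m3, n3}
m0 ∈ B0, n0 ∈ B0 → same block

YES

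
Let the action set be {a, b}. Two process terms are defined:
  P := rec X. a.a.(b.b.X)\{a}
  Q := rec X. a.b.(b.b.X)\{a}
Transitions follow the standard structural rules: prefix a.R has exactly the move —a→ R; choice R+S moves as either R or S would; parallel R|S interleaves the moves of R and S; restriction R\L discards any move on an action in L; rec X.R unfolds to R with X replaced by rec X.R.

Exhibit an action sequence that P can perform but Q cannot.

LTS(P): 5 reachable states
  m0 = rec X. a.a.(b.b.X)\{a} :: -a-> m1
  m1 = a.(b.b.(rec X. a.a.(b.b.X)\{a}))\{a} :: -a-> m2
  m2 = (b.b.(rec X. a.a.(b.b.X)\{a}))\{a} :: -b-> m3
  m3 = (b.(rec X. a.a.(b.b.X)\{a}))\{a} :: -b-> m4
  m4 = (rec X. a.a.(b.b.X)\{a})\{a} :: ∅
LTS(Q): 5 reachable states
  n0 = rec X. a.b.(b.b.X)\{a} :: -a-> n1
  n1 = b.(b.b.(rec X. a.b.(b.b.X)\{a}))\{a} :: -b-> n2
  n2 = (b.b.(rec X. a.b.(b.b.X)\{a}))\{a} :: -b-> n3
  n3 = (b.(rec X. a.b.(b.b.X)\{a}))\{a} :: -b-> n4
  n4 = (rec X. a.b.(b.b.X)\{a})\{a} :: ∅
Trace ⟨aa⟩ through P, begin at {m0}:
  [1] a ⇒ {m1}
  [2] a ⇒ {m2}
  ✓ P
Trace ⟨aa⟩ through Q, begin at {n0}:
  [1] a ⇒ {n1}
  [2] a ⇒ ∅  — Q cannot continue

aa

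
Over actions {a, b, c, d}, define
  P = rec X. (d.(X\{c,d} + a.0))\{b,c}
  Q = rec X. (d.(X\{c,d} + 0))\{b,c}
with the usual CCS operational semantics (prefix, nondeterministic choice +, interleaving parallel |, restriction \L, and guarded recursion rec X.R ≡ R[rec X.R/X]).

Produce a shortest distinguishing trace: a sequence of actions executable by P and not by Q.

P's transition system — 3 states:
  u0 = rec X. (d.(X\{c,d} + a.0))\{b,c} :: ··d··> u1
  u1 = ((rec X. (d.(X\{c,d} + a.0))\{b,c})\{c,d} + a.0)\{b,c} :: ··a··> u2
  u2 = 0\{b,c} :: ∅
Q's transition system — 2 states:
  v0 = rec X. (d.(X\{c,d} + 0))\{b,c} :: ··d··> v1
  v1 = ((rec X. (d.(X\{c,d} + 0))\{b,c})\{c,d} + 0)\{b,c} :: ∅
Executing da from P (initial set {u0}):
  after d @ step 1: {u1}
  after a @ step 2: {u2}
  — P admits the full trace.
Executing da from Q (initial set {v0}):
  after d @ step 1: {v1}
  after a @ step 2: ∅ (Q stuck)

da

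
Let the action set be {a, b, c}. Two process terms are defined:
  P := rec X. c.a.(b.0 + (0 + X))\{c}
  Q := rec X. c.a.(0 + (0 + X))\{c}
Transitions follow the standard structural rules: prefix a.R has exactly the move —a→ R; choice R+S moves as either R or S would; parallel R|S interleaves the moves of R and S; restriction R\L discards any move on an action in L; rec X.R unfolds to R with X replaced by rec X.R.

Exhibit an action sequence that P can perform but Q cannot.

LTS(P): 4 reachable states
  m0 = rec X. c.a.(b.0 + (0 + X))\{c} has moves —c→ m1
  m1 = a.(b.0 + (0 + (rec X. c.a.(b.0 + (0 + X))\{c})))\{c} has moves —a→ m2
  m2 = (b.0 + (0 + (rec X. c.a.(b.0 + (0 + X))\{c})))\{c} has moves —b→ m3
  m3 = 0\{c} has moves stopped
LTS(Q): 3 reachable states
  n0 = rec X. c.a.(0 + (0 + X))\{c} has moves —c→ n1
  n1 = a.(0 + (0 + (rec X. c.a.(0 + (0 + X))\{c})))\{c} has moves —a→ n2
  n2 = (0 + (0 + (rec X. c.a.(0 + (0 + X))\{c})))\{c} has moves stopped
Run σ = ⟨cab⟩ on P: start {m0}
  [1] c ⇒ {m1}
  [2] a ⇒ {m2}
  [3] b ⇒ {m3}
  P completes σ.
Run σ = ⟨cab⟩ on Q: start {n0}
  [1] c ⇒ {n1}
  [2] a ⇒ {n2}
  [3] b ⇒ ∅ (Q stuck)

cab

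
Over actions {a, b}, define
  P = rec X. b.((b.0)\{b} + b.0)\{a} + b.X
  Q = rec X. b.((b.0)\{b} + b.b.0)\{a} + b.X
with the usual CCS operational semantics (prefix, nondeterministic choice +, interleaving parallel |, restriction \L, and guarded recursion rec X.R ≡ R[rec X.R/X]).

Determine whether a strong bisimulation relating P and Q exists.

P ≁ Q

P's transition system — 3 states:
  s0 = rec X. b.((b.0)\{b} + b.0)\{a} + b.X ⊢ -b-> s0, -b-> s1
  s1 = ((b.0)\{b} + b.0)\{a} ⊢ -b-> s2
  s2 = 0\{a} ⊢ deadlocked
Q's transition system — 4 states:
  t0 = rec X. b.((b.0)\{b} + b.b.0)\{a} + b.X ⊢ -b-> t0, -b-> t1
  t1 = ((b.0)\{b} + b.b.0)\{a} ⊢ -b-> t2
  t2 = (b.0)\{a} ⊢ -b-> t3
  t3 = 0\{a} ⊢ deadlocked
Partition-refinement fixed point:
  B0 = {s0}
  B1 = {s1, t2}
  B2 = {s2, t3}
  B3 = {t0}
  B4 = {t1}
s0 ∈ B0, t0 ∈ B3 → different blocks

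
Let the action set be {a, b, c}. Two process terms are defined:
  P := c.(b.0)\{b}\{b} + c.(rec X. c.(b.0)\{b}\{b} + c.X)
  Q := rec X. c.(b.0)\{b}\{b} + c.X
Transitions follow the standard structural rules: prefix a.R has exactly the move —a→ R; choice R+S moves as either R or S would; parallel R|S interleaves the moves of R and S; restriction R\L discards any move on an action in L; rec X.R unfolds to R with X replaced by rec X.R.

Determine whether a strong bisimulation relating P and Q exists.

P ~ Q

LTS(P): 3 reachable states
  m0 = c.(b.0)\{b}\{b} + c.(rec X. c.(b.0)\{b}\{b} + c.X) → -c-> m1, -c-> m2
  m1 = (b.0)\{b}\{b} → ∅
  m2 = rec X. c.(b.0)\{b}\{b} + c.X → -c-> m1, -c-> m2
LTS(Q): 2 reachable states
  n0 = rec X. c.(b.0)\{b}\{b} + c.X → -c-> n0, -c-> n1
  n1 = (b.0)\{b}\{b} → ∅
Partition-refinement fixed point:
  B0 = {m0, m2, n0}
  B1 = {m1, n1}
m0 ∈ B0, n0 ∈ B0 → same block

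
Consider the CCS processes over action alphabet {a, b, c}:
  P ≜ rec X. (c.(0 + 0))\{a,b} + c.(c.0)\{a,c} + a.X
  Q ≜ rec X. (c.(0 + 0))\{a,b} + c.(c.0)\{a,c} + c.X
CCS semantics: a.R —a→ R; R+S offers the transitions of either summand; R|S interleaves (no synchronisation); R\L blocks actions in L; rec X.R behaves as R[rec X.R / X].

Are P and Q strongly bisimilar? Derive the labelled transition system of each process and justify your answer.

LTS(P): 3 reachable states
  s0 = rec X. (c.(0 + 0))\{a,b} + c.(c.0)\{a,c} + a.X :: —a→ s0, —c→ s1, —c→ s2
  s1 = (0 + 0)\{a,b} :: ·
  s2 = (c.0)\{a,c} :: ·
LTS(Q): 3 reachable states
  t0 = rec X. (c.(0 + 0))\{a,b} + c.(c.0)\{a,c} + c.X :: —c→ t0, —c→ t1, —c→ t2
  t1 = (0 + 0)\{a,b} :: ·
  t2 = (c.0)\{a,c} :: ·
Bisimilarity quotient blocks:
  B0 = {s0}
  B1 = {s1, s2, t1, t2}
  B2 = {t0}
s0 ∈ B0, t0 ∈ B2 → different blocks

not bisimilar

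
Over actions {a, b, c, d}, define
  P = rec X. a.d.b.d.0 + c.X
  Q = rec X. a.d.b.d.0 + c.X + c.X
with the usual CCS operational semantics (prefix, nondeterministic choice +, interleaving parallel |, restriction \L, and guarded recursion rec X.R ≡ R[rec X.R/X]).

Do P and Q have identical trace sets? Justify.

Reachable graph of P (5 states):
  u0 = rec X. a.d.b.d.0 + c.X → ··a··> u1, ··c··> u0
  u1 = d.b.d.0 → ··d··> u2
  u2 = b.d.0 → ··b··> u3
  u3 = d.0 → ··d··> u4
  u4 = 0 → ∅
Reachable graph of Q (5 states):
  v0 = rec X. a.d.b.d.0 + c.X + c.X → ··a··> v1, ··c··> v0
  v1 = d.b.d.0 → ··d··> v2
  v2 = b.d.0 → ··b··> v3
  v3 = d.0 → ··d··> v4
  v4 = 0 → ∅
Bisimilarity quotient blocks:
  B0 = {u0, v0}
  B1 = {u1, v1}
  B2 = {u2, v2}
  B3 = {u3, v3}
  B4 = {u4, v4}
u0 ∈ B0, v0 ∈ B0 → same block
Bisimilar ⇒ trace-equivalent.

traces(P) = traces(Q)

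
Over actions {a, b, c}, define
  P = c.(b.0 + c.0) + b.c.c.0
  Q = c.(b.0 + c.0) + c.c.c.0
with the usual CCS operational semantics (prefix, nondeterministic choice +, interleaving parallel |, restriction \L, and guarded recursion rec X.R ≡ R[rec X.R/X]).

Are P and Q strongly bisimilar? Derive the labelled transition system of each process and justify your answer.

NO

P's transition system — 5 states:
  p0 = c.(b.0 + c.0) + b.c.c.0 → -b-> p1, -c-> p2
  p1 = c.c.0 → -c-> p3
  p2 = b.0 + c.0 → -b-> p4, -c-> p4
  p3 = c.0 → -c-> p4
  p4 = 0 → (no moves)
Q's transition system — 5 states:
  q0 = c.(b.0 + c.0) + c.c.c.0 → -c-> q1, -c-> q2
  q1 = b.0 + c.0 → -b-> q3, -c-> q3
  q2 = c.c.0 → -c-> q4
  q3 = 0 → (no moves)
  q4 = c.0 → -c-> q3
Partition-refinement fixed point:
  B0 = {p0}
  B1 = {p1, q2}
  B2 = {p3, q4}
  B3 = {p4, q3}
  B4 = {p2, q1}
  B5 = {q0}
p0 ∈ B0, q0 ∈ B5 → different blocks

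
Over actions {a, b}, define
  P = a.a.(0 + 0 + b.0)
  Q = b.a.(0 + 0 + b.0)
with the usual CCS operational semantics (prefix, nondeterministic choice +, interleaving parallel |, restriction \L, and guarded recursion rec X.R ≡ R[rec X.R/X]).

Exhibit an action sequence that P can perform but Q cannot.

LTS(P): 4 reachable states
  p0 = a.a.(0 + 0 + b.0) :: =a=> p1
  p1 = a.(0 + 0 + b.0) :: =a=> p2
  p2 = 0 + 0 + b.0 :: =b=> p3
  p3 = 0 :: (no moves)
LTS(Q): 4 reachable states
  q0 = b.a.(0 + 0 + b.0) :: =b=> q1
  q1 = a.(0 + 0 + b.0) :: =a=> q2
  q2 = 0 + 0 + b.0 :: =b=> q3
  q3 = 0 :: (no moves)
Trace ⟨a⟩ through P, begin at {p0}:
  [1] a ⇒ {p1}
  ✓ P
Trace ⟨a⟩ through Q, begin at {q0}:
  [1] a ⇒ no successor for Q

a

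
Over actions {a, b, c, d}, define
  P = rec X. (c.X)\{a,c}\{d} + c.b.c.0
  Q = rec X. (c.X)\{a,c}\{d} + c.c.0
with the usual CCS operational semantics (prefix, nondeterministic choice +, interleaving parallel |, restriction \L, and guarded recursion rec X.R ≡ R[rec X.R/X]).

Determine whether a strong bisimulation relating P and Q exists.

Reachable graph of P (4 states):
  u0 = rec X. (c.X)\{a,c}\{d} + c.b.c.0 → -c-> u1
  u1 = b.c.0 → -b-> u2
  u2 = c.0 → -c-> u3
  u3 = 0 → stopped
Reachable graph of Q (3 states):
  v0 = rec X. (c.X)\{a,c}\{d} + c.c.0 → -c-> v1
  v1 = c.0 → -c-> v2
  v2 = 0 → stopped
Partition-refinement fixed point:
  B0 = {u0}
  B1 = {u1}
  B2 = {u2, v1}
  B3 = {u3, v2}
  B4 = {v0}
u0 ∈ B0, v0 ∈ B4 → different blocks

not bisimilar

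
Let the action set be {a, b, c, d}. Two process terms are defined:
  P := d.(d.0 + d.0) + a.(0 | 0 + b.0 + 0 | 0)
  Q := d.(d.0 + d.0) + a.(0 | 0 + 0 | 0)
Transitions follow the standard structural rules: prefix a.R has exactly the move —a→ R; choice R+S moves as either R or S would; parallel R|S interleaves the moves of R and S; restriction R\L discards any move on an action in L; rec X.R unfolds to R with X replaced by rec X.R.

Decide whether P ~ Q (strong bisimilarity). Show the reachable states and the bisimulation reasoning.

not bisimilar

Reachable graph of P (4 states):
  p0 = d.(d.0 + d.0) + a.(0 | 0 + b.0 + 0 | 0) :: =a=> p1, =d=> p2
  p1 = 0 | 0 + b.0 + 0 | 0 :: =b=> p3
  p2 = d.0 + d.0 :: =d=> p3
  p3 = 0 :: stopped
Reachable graph of Q (4 states):
  q0 = d.(d.0 + d.0) + a.(0 | 0 + 0 | 0) :: =a=> q1, =d=> q2
  q1 = 0 | 0 + 0 | 0 :: stopped
  q2 = d.0 + d.0 :: =d=> q3
  q3 = 0 :: stopped
Partition-refinement fixed point:
  B0 = {p0}
  B1 = {p1}
  B2 = {p3, q1, q3}
  B3 = {p2, q2}
  B4 = {q0}
p0 ∈ B0, q0 ∈ B4 → different blocks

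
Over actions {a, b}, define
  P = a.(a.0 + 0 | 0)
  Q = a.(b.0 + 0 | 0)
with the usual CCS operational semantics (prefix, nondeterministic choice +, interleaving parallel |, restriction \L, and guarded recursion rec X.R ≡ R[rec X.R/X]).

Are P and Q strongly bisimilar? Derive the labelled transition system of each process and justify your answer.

not bisimilar

LTS(P): 3 reachable states
  s0 = a.(a.0 + 0 | 0) ⊢ --a--▸ s1
  s1 = a.0 + 0 | 0 ⊢ --a--▸ s2
  s2 = 0 ⊢ stopped
LTS(Q): 3 reachable states
  t0 = a.(b.0 + 0 | 0) ⊢ --a--▸ t1
  t1 = b.0 + 0 | 0 ⊢ --b--▸ t2
  t2 = 0 ⊢ stopped
Coarsest stable partition (strong bisimilarity classes):
  B0 = {s0}
  B1 = {s1}
  B2 = {s2, t2}
  B3 = {t0}
  B4 = {t1}
s0 ∈ B0, t0 ∈ B3 → different blocks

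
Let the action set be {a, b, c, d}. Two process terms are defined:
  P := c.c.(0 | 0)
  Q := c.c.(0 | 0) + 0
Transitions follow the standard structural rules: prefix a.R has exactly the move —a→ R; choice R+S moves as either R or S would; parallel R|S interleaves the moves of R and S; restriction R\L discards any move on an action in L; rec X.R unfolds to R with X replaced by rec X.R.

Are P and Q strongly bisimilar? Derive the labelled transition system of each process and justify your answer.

P ~ Q

LTS(P): 3 reachable states
  s0 = c.c.(0 | 0) has moves -c-> s1
  s1 = c.(0 | 0) has moves -c-> s2
  s2 = 0 | 0 has moves ∅
LTS(Q): 3 reachable states
  t0 = c.c.(0 | 0) + 0 has moves -c-> t1
  t1 = c.(0 | 0) has moves -c-> t2
  t2 = 0 | 0 has moves ∅
Coarsest stable partition (strong bisimilarity classes):
  B0 = {s0, t0}
  B1 = {s1, t1}
  B2 = {s2, t2}
s0 ∈ B0, t0 ∈ B0 → same block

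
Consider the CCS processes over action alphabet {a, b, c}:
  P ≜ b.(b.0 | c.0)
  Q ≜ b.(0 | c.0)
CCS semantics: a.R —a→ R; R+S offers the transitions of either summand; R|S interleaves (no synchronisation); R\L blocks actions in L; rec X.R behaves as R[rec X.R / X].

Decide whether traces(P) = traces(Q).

NO — witness ⟨bb⟩

P's transition system — 5 states:
  s0 = b.(b.0 | c.0) → =b=> s1
  s1 = b.0 | c.0 → =b=> s2, =c=> s3
  s2 = 0 | c.0 → =c=> s4
  s3 = b.0 | 0 → =b=> s4
  s4 = 0 | 0 → ∅
Q's transition system — 3 states:
  t0 = b.(0 | c.0) → =b=> t1
  t1 = 0 | c.0 → =c=> t2
  t2 = 0 | 0 → ∅
Trace ⟨bb⟩ through P, begin at {s0}:
  after b @ step 1: {s1}
  after b @ step 2: {s2}
  — P admits the full trace.
Trace ⟨bb⟩ through Q, begin at {t0}:
  after b @ step 1: {t1}
  after b @ step 2: no successor for Q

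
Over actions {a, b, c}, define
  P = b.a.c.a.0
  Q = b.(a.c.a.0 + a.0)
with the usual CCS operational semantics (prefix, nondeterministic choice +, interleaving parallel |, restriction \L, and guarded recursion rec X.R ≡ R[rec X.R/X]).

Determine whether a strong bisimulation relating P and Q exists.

P ≁ Q

LTS(P): 5 reachable states
  p0 = b.a.c.a.0 has moves —b→ p1
  p1 = a.c.a.0 has moves —a→ p2
  p2 = c.a.0 has moves —c→ p3
  p3 = a.0 has moves —a→ p4
  p4 = 0 has moves stopped
LTS(Q): 5 reachable states
  q0 = b.(a.c.a.0 + a.0) has moves —b→ q1
  q1 = a.c.a.0 + a.0 has moves —a→ q2, —a→ q3
  q2 = 0 has moves stopped
  q3 = c.a.0 has moves —c→ q4
  q4 = a.0 has moves —a→ q2
Partition-refinement fixed point:
  B0 = {p0}
  B1 = {p1}
  B2 = {p2, q3}
  B3 = {p3, q4}
  B4 = {p4, q2}
  B5 = {q0}
  B6 = {q1}
p0 ∈ B0, q0 ∈ B5 → different blocks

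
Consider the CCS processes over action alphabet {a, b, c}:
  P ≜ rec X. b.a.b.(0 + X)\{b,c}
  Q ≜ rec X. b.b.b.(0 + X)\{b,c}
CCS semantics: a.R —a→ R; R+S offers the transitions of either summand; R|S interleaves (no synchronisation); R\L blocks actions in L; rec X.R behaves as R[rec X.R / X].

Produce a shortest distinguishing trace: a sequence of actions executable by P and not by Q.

P's transition system — 4 states:
  m0 = rec X. b.a.b.(0 + X)\{b,c} → =b=> m1
  m1 = a.b.(0 + (rec X. b.a.b.(0 + X)\{b,c}))\{b,c} → =a=> m2
  m2 = b.(0 + (rec X. b.a.b.(0 + X)\{b,c}))\{b,c} → =b=> m3
  m3 = (0 + (rec X. b.a.b.(0 + X)\{b,c}))\{b,c} → ·
Q's transition system — 4 states:
  n0 = rec X. b.b.b.(0 + X)\{b,c} → =b=> n1
  n1 = b.b.(0 + (rec X. b.b.b.(0 + X)\{b,c}))\{b,c} → =b=> n2
  n2 = b.(0 + (rec X. b.b.b.(0 + X)\{b,c}))\{b,c} → =b=> n3
  n3 = (0 + (rec X. b.b.b.(0 + X)\{b,c}))\{b,c} → ·
Run σ = ⟨ba⟩ on P: start {m0}
  after b @ step 1: {m1}
  after a @ step 2: {m2}
  ✓ P
Run σ = ⟨ba⟩ on Q: start {n0}
  after b @ step 1: {n1}
  after a @ step 2: no successor for Q

ba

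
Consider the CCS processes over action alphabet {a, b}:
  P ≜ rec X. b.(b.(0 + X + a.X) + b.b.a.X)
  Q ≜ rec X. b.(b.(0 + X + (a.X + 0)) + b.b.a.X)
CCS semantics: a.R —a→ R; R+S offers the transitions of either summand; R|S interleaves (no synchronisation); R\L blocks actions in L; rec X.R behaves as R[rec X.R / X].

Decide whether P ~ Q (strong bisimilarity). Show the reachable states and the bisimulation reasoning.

P's transition system — 5 states:
  s0 = rec X. b.(b.(0 + X + a.X) + b.b.a.X) has moves ··b··> s1
  s1 = b.(0 + (rec X. b.(b.(0 + X + a.X) + b.b.a.X)) + a.(rec X. b.(b.(0 + X + a.X) + b.b.a.X))) + b.b.a.(rec X. b.(b.(0 + X + a.X) + b.b.a.X)) has moves ··b··> s2, ··b··> s3
  s2 = 0 + (rec X. b.(b.(0 + X + a.X) + b.b.a.X)) + a.(rec X. b.(b.(0 + X + a.X) + b.b.a.X)) has moves ··a··> s0, ··b··> s1
  s3 = b.a.(rec X. b.(b.(0 + X + a.X) + b.b.a.X)) has moves ··b··> s4
  s4 = a.(rec X. b.(b.(0 + X + a.X) + b.b.a.X)) has moves ··a··> s0
Q's transition system — 5 states:
  t0 = rec X. b.(b.(0 + X + (a.X + 0)) + b.b.a.X) has moves ··b··> t1
  t1 = b.(0 + (rec X. b.(b.(0 + X + (a.X + 0)) + b.b.a.X)) + (a.(rec X. b.(b.(0 + X + (a.X + 0)) + b.b.a.X)) + 0)) + b.b.a.(rec X. b.(b.(0 + X + (a.X + 0)) + b.b.a.X)) has moves ··b··> t2, ··b··> t3
  t2 = 0 + (rec X. b.(b.(0 + X + (a.X + 0)) + b.b.a.X)) + (a.(rec X. b.(b.(0 + X + (a.X + 0)) + b.b.a.X)) + 0) has moves ··a··> t0, ··b··> t1
  t3 = b.a.(rec X. b.(b.(0 + X + (a.X + 0)) + b.b.a.X)) has moves ··b··> t4
  t4 = a.(rec X. b.(b.(0 + X + (a.X + 0)) + b.b.a.X)) has moves ··a··> t0
Bisimilarity quotient blocks:
  B0 = {s0, t0}
  B1 = {s1, t1}
  B2 = {s3, t3}
  B3 = {s4, t4}
  B4 = {s2, t2}
s0 ∈ B0, t0 ∈ B0 → same block

YES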